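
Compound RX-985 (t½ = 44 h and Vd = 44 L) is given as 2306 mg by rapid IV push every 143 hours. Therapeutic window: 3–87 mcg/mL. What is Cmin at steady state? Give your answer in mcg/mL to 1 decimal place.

6.2 mcg/mL

k = ln2/t½ = ln2/44 ≈ 0.015753 h⁻¹; fraction remaining f = e^(−kτ) = e^(−0.015753×143) ≈ 0.1051.
Each bolus raises the concentration by D/Vd = 2306/44 ≈ 52.409 mcg/mL.
Steady-state trough Cmin,ss = C₀·f/(1−f) ≈ 52.409 × 0.1051/0.8949 ≈ 6.155 mcg/mL.
Trough 6.2 mcg/mL vs MEC 3 mcg/mL: adequate.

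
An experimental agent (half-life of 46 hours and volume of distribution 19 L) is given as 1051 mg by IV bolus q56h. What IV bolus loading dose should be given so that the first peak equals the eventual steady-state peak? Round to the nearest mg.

1844 mg

f = (1/2)^(56/46) ≈ 0.430060; accumulation ratio R = 1/(1−f) ≈ 1.75457.
Loading dose to hit Cmax,ss on first dose: D_load = D_maint·R ≈ 1051 × 1.75457 ≈ 1844.05 mg.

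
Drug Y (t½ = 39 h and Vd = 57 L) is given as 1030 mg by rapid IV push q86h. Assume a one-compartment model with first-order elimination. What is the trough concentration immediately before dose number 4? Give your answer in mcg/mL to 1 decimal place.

f = (1/2)^(τ/t½) = (1/2)^(86/39) ≈ 0.2169.
C₀ = D/Vd = 1030/57 ≈ 18.070 mcg/mL.
Before the 4th dose, 3 doses have been given. Superposition: Cmin = C₀·(f + f² + … + f^3).
≈ 18.070 × (0.2169 + 0.0470 + 0.0102) ≈ 18.070 × 0.2741 ≈ 4.953 mcg/mL.

5.0 mcg/mL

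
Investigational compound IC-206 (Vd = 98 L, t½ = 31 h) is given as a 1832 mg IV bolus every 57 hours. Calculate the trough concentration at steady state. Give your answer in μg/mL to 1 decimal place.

Over one 57-h interval, 57/31 ≈ 1.8387 half-lives elapse, leaving f ≈ 0.2796 of each dose.
At steady state, accumulation factor R = 1/(1 − e^(−kτ)) ≈ 1.3881.
Each bolus raises the concentration by D/Vd = 1832/98 ≈ 18.694 μg/mL.
Steady-state peak Cmax,ss = C₀·R ≈ 18.694 × 1.3881 ≈ 25.949 μg/mL.
Steady-state trough Cmin,ss = Cmax,ss·f ≈ 25.949 × 0.2796 ≈ 7.255 μg/mL.

7.3 μg/mL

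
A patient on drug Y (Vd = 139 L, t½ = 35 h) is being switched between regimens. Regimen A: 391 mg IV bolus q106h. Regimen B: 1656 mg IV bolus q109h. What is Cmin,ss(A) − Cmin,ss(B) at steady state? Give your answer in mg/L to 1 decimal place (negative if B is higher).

Regimen A: f = (1/2)^(106/35) ≈ 0.1225; Cmin,ss = (391/139)·f/(1−f) ≈ 0.393 mg/L.
Regimen B: f = (1/2)^(109/35) ≈ 0.1155; Cmin,ss = (1656/139)·f/(1−f) ≈ 1.556 mg/L.
Difference ≈ 0.393 − 1.556 ≈ -1.163 mg/L.

-1.2 mg/L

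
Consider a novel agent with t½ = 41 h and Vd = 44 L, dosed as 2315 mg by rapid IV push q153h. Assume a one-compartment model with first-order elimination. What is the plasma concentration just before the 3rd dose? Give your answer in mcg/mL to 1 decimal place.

f = (1/2)^(τ/t½) = (1/2)^(153/41) ≈ 0.0753.
C₀ = D/Vd = 2315/44 ≈ 52.614 mcg/mL.
Before the 3rd dose, 2 doses have been given. Superposition: Cmin = C₀·(f + f²).
≈ 52.614 × (0.0753 + 0.0057) ≈ 52.614 × 0.0810 ≈ 4.262 mcg/mL.

4.3 mcg/mL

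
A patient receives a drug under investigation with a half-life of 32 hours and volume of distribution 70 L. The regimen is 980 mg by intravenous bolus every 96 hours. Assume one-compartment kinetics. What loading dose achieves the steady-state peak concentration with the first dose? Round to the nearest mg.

f = (1/2)^(96/32) ≈ 0.125000; accumulation ratio R = 1/(1−f) ≈ 1.14286.
Loading dose to hit Cmax,ss on first dose: D_load = D_maint·R ≈ 980 × 1.14286 ≈ 1120.00 mg.

1120 mg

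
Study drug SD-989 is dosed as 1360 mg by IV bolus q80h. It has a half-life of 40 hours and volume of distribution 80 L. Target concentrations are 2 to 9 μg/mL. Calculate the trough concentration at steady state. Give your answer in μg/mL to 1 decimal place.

The dosing interval is 2 half-lives, so f = 2^(−2) = 0.25.
Accumulation ratio R = 1/(1 − f) = 1/0.75 = 4/3.
Single-dose peak C₀ = D/Vd = 1360/80 = 17 μg/mL.
Steady-state peak Cmax,ss = C₀·R = 17 × 4/3 ≈ 22.667 μg/mL.
Steady-state trough Cmin,ss = Cmax,ss·f ≈ 22.667 × 0.25 ≈ 5.667 μg/mL.
Trough 5.7 μg/mL vs MEC 2 μg/mL: adequate.

5.7 μg/mL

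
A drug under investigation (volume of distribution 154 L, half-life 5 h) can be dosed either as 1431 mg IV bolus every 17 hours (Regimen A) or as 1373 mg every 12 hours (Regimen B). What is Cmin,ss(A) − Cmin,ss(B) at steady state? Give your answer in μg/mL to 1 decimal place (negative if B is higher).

Regimen A: f = (1/2)^(17/5) ≈ 0.0947; Cmin,ss = (1431/154)·f/(1−f) ≈ 0.972 μg/mL.
Regimen B: f = (1/2)^(12/5) ≈ 0.1895; Cmin,ss = (1373/154)·f/(1−f) ≈ 2.085 μg/mL.
Difference ≈ 0.972 − 2.085 ≈ -1.113 μg/mL.

-1.1 μg/mL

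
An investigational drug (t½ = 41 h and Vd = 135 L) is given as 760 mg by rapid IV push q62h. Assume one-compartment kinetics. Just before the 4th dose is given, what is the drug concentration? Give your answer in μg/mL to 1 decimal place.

2.9 μg/mL

f = (1/2)^(τ/t½) = (1/2)^(62/41) ≈ 0.3506.
C₀ = D/Vd = 760/135 ≈ 5.630 μg/mL.
Before the 4th dose, 3 doses have been given. Superposition: Cmin = C₀·(f + f² + … + f^3).
≈ 5.630 × (0.3506 + 0.1229 + 0.0431) ≈ 5.630 × 0.5166 ≈ 2.908 μg/mL.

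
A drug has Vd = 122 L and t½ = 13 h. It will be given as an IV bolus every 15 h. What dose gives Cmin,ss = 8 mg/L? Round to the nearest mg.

τ/t½ = 15/13 ≈ 1.1538, so f = (1/2)^(15/13) ≈ 0.449425.
Cmin,ss = (D/Vd)·f/(1−f), so D = Cmin,ss·Vd·(1−f)/f.
D = 8 × 122 × (1−f)/f ≈ 8 × 122 × 1.22507 ≈ 1195.67 mg.

1196 mg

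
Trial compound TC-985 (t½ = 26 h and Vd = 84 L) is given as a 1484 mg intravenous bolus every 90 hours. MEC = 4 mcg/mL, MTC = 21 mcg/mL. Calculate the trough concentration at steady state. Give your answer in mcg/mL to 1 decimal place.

Over one 90-h interval, 90/26 ≈ 3.4615 half-lives elapse, leaving f ≈ 0.0908 of each dose.
Accumulation ratio R = 1/(1 − f) ≈ 1/0.9092 ≈ 1.0999.
Each bolus raises the concentration by D/Vd = 1484/84 ≈ 17.667 mcg/mL.
Cmax,ss = C₀/(1 − f) ≈ 17.667/0.9092 ≈ 19.431 mcg/mL.
Steady-state trough Cmin,ss = Cmax,ss·f ≈ 19.431 × 0.0908 ≈ 1.764 mcg/mL.
Trough 1.8 mcg/mL vs MEC 4 mcg/mL: subtherapeutic.

1.8 mcg/mL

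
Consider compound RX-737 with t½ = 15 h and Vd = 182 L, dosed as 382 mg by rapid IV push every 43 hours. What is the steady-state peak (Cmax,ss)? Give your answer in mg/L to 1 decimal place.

Over one 43-h interval, 43/15 ≈ 2.8667 half-lives elapse, leaving f ≈ 0.1371 of each dose.
Accumulation ratio R = 1/(1 − f) ≈ 1/0.8629 ≈ 1.1589.
Each bolus raises the concentration by D/Vd = 382/182 ≈ 2.099 mg/L.
Cmax,ss = C₀/(1 − f) ≈ 2.099/0.8629 ≈ 2.432 mg/L.

2.4 mg/L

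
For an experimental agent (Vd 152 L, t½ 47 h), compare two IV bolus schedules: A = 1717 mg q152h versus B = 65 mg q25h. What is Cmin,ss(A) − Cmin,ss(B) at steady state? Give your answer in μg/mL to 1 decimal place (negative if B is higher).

Regimen A: f = (1/2)^(152/47) ≈ 0.1063; Cmin,ss = (1717/152)·f/(1−f) ≈ 1.344 μg/mL.
Regimen B: f = (1/2)^(25/47) ≈ 0.6916; Cmin,ss = (65/152)·f/(1−f) ≈ 0.959 μg/mL.
Difference ≈ 1.344 − 0.959 ≈ 0.385 μg/mL.

0.4 μg/mL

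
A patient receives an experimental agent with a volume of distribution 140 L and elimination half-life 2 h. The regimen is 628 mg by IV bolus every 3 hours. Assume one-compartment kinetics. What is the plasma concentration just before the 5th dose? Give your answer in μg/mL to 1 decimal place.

f = (1/2)^(τ/t½) = (1/2)^(3/2) ≈ 0.3536.
C₀ = D/Vd = 628/140 ≈ 4.486 μg/mL.
Before the 5th dose, 4 doses have been given. Superposition: Cmin = C₀·(f + f² + … + f^4).
≈ 4.486 × (0.3536 + 0.1250 + 0.0442 + 0.0156) ≈ 4.486 × 0.5384 ≈ 2.415 μg/mL.

2.4 μg/mL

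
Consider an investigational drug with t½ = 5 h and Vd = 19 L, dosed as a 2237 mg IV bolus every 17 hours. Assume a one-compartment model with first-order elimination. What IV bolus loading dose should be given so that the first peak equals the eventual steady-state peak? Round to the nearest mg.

f = (1/2)^(17/5) ≈ 0.094732; accumulation ratio R = 1/(1−f) ≈ 1.10465.
Loading dose to hit Cmax,ss on first dose: D_load = D_maint·R ≈ 2237 × 1.10465 ≈ 2471.10 mg.

2471 mg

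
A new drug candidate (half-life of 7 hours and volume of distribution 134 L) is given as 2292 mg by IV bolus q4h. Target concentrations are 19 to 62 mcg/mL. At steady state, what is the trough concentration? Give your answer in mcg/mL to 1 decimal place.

τ/t½ = 4/7 ≈ 0.57143, so fraction remaining f = (1/2)^(4/7) ≈ 0.6730.
At steady state, accumulation factor R = 1/(1 − e^(−kτ)) ≈ 3.0581.
Single-dose peak C₀ = D/Vd = 2292/134 ≈ 17.104 mcg/mL.
Cmax,ss = C₀/(1 − f) ≈ 17.104/0.3270 ≈ 52.306 mcg/mL.
Steady-state trough Cmin,ss = Cmax,ss·f ≈ 52.306 × 0.6730 ≈ 35.202 mcg/mL.
Trough 35.2 mcg/mL vs MEC 19 mcg/mL: adequate.

35.2 mcg/mL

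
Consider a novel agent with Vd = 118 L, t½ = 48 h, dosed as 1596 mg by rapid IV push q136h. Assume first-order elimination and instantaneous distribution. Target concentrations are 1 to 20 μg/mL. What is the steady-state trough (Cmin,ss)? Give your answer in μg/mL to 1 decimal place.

2.2 μg/mL

k = ln2/t½ = ln2/48 ≈ 0.014441 h⁻¹; fraction remaining f = e^(−kτ) = e^(−0.014441×136) ≈ 0.1403.
At steady state, accumulation factor R = 1/(1 − e^(−kτ)) ≈ 1.1632.
Each bolus raises the concentration by D/Vd = 1596/118 ≈ 13.525 μg/mL.
Steady-state peak Cmax,ss = C₀·R ≈ 13.525 × 1.1632 ≈ 15.732 μg/mL.
One interval later, Cmin,ss = Cmax,ss·e^(−kτ) ≈ 15.732 × 0.1403 ≈ 2.207 μg/mL.
Trough 2.2 μg/mL vs MEC 1 μg/mL: adequate.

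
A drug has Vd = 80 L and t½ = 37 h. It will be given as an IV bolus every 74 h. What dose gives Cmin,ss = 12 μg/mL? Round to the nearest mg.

2880 mg

τ/t½ = 74/37 ≈ 2, so f = (1/2)^(74/37) ≈ 0.250000.
Cmin,ss = (D/Vd)·f/(1−f), so D = Cmin,ss·Vd·(1−f)/f.
D = 12 × 80 × (1−f)/f ≈ 12 × 80 × 3.00000 ≈ 2880.00 mg.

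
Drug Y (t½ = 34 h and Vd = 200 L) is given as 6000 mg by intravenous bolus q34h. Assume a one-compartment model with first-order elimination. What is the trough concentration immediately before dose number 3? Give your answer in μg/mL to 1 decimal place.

22.5 μg/mL

f = (1/2)^(τ/t½) = (1/2)^(34/34) ≈ 0.5000.
C₀ = D/Vd = 6000/200 ≈ 30.000 μg/mL.
Before the 3rd dose, 2 doses have been given. Superposition: Cmin = C₀·(f + f²).
≈ 30.000 × (0.5000 + 0.2500) ≈ 30.000 × 0.7500 ≈ 22.500 μg/mL.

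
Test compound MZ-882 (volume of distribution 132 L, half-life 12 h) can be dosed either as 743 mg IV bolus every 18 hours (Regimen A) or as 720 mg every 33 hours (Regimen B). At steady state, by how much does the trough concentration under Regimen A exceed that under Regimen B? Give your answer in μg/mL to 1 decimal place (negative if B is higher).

2.1 μg/mL

Regimen A: f = (1/2)^(18/12) ≈ 0.3536; Cmin,ss = (743/132)·f/(1−f) ≈ 3.079 μg/mL.
Regimen B: f = (1/2)^(33/12) ≈ 0.1487; Cmin,ss = (720/132)·f/(1−f) ≈ 0.953 μg/mL.
Difference ≈ 3.079 − 0.953 ≈ 2.126 μg/mL.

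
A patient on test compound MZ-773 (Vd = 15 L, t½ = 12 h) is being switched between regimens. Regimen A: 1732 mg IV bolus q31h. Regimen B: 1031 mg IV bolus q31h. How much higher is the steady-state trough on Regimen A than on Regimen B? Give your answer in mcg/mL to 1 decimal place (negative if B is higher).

Regimen A: f = (1/2)^(31/12) ≈ 0.1669; Cmin,ss = (1732/15)·f/(1−f) ≈ 23.132 mcg/mL.
Regimen B: f = (1/2)^(31/12) ≈ 0.1669; Cmin,ss = (1031/15)·f/(1−f) ≈ 13.770 mcg/mL.
Difference ≈ 23.132 − 13.770 ≈ 9.362 mcg/mL.

9.4 mcg/mL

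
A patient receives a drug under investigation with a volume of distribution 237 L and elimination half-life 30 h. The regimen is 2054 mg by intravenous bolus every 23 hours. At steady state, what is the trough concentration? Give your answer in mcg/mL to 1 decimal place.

12.4 mcg/mL

k = ln2/t½ = ln2/30 ≈ 0.023105 h⁻¹; fraction remaining f = e^(−kτ) = e^(−0.023105×23) ≈ 0.5878.
At steady state, accumulation factor R = 1/(1 − e^(−kτ)) ≈ 2.4260.
Each bolus raises the concentration by D/Vd = 2054/237 ≈ 8.667 mcg/mL.
Steady-state peak Cmax,ss = C₀·R ≈ 8.667 × 2.4260 ≈ 21.026 mcg/mL.
One interval later, Cmin,ss = Cmax,ss·e^(−kτ) ≈ 21.026 × 0.5878 ≈ 12.359 mcg/mL.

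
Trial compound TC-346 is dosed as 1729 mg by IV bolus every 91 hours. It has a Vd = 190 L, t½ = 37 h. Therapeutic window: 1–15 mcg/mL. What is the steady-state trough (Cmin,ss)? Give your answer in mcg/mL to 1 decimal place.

2.0 mcg/mL

Over one 91-h interval, 91/37 ≈ 2.4595 half-lives elapse, leaving f ≈ 0.1818 of each dose.
Accumulation ratio R = 1/(1 − f) ≈ 1/0.8182 ≈ 1.2222.
Each bolus raises the concentration by D/Vd = 1729/190 ≈ 9.100 mcg/mL.
Steady-state peak Cmax,ss = C₀·R ≈ 9.100 × 1.2222 ≈ 11.122 mcg/mL.
Steady-state trough Cmin,ss = Cmax,ss·f ≈ 11.122 × 0.1818 ≈ 2.022 mcg/mL.
Trough 2.0 mcg/mL vs MEC 1 mcg/mL: adequate.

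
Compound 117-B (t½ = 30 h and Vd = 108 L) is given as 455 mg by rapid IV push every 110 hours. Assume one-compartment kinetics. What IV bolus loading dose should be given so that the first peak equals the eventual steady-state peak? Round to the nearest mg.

f = (1/2)^(110/30) ≈ 0.078745; accumulation ratio R = 1/(1−f) ≈ 1.08548.
Loading dose to hit Cmax,ss on first dose: D_load = D_maint·R ≈ 455 × 1.08548 ≈ 493.89 mg.

494 mg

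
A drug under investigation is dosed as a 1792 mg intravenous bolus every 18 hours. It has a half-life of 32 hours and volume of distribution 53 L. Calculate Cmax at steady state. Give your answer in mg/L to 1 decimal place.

k = ln2/t½ = ln2/32 ≈ 0.021661 h⁻¹; fraction remaining f = e^(−kτ) = e^(−0.021661×18) ≈ 0.6771.
At steady state, accumulation factor R = 1/(1 − e^(−kτ)) ≈ 3.0969.
Single-dose peak C₀ = D/Vd = 1792/53 ≈ 33.811 mg/L.
Steady-state peak Cmax,ss = C₀·R ≈ 33.811 × 3.0969 ≈ 104.709 mg/L.

104.7 mg/L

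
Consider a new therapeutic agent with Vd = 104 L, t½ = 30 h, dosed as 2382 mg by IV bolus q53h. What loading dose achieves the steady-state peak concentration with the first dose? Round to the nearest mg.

f = (1/2)^(53/30) ≈ 0.293887; accumulation ratio R = 1/(1−f) ≈ 1.41620.
Loading dose to hit Cmax,ss on first dose: D_load = D_maint·R ≈ 2382 × 1.41620 ≈ 3373.39 mg.

3373 mg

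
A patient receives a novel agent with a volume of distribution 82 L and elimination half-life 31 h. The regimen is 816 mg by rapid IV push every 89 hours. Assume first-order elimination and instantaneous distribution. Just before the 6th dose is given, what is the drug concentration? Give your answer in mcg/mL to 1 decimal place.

1.6 mcg/mL

f = (1/2)^(τ/t½) = (1/2)^(89/31) ≈ 0.1367.
C₀ = D/Vd = 816/82 ≈ 9.951 mcg/mL.
Before the 6th dose, 5 doses have been given. Superposition: Cmin = C₀·(f + f² + … + f^5).
≈ 9.951 × (0.1367 + 0.0187 + 0.0026 + 0.0003 + 0.0000) ≈ 9.951 × 0.1583 ≈ 1.575 mcg/mL.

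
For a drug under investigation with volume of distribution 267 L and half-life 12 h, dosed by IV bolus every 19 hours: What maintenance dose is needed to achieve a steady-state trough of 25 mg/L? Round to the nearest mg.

τ/t½ = 19/12 ≈ 1.5833, so f = (1/2)^(19/12) ≈ 0.333710.
Cmin,ss = (D/Vd)·f/(1−f), so D = Cmin,ss·Vd·(1−f)/f.
D = 25 × 267 × (1−f)/f ≈ 25 × 267 × 1.99661 ≈ 13327.37 mg.

13327 mg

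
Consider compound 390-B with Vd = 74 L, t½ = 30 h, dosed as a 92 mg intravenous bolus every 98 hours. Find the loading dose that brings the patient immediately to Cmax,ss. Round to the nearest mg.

f = (1/2)^(98/30) ≈ 0.103905; accumulation ratio R = 1/(1−f) ≈ 1.11595.
Loading dose to hit Cmax,ss on first dose: D_load = D_maint·R ≈ 92 × 1.11595 ≈ 102.67 mg.

103 mg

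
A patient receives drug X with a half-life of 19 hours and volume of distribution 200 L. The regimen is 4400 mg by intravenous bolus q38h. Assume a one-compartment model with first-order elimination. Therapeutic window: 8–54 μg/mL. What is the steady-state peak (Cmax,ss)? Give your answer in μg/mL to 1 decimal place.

τ = 38 h = 2 half-lives, so f = (1/2)^2 = 0.25.
At steady state, R = 1/(1 − 0.25) = 4/3.
Single-dose peak C₀ = D/Vd = 4400/200 = 22 μg/mL.
Steady-state peak Cmax,ss = C₀·R = 22 × 4/3 ≈ 29.333 μg/mL.
Peak 29.3 μg/mL vs MTC 54 μg/mL: below toxic threshold.

29.3 μg/mL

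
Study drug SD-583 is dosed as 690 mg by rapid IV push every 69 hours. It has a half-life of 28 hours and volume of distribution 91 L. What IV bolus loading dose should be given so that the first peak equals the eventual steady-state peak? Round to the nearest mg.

843 mg

f = (1/2)^(69/28) ≈ 0.181207; accumulation ratio R = 1/(1−f) ≈ 1.22131.
Loading dose to hit Cmax,ss on first dose: D_load = D_maint·R ≈ 690 × 1.22131 ≈ 842.70 mg.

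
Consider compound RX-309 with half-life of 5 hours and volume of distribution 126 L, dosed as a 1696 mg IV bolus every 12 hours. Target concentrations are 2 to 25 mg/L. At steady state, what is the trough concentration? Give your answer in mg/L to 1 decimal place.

3.1 mg/L

Over one 12-h interval, 12/5 ≈ 2.4 half-lives elapse, leaving f ≈ 0.1895 of each dose.
Single-dose peak C₀ = D/Vd = 1696/126 ≈ 13.460 mg/L.
Steady-state trough Cmin,ss = C₀·f/(1−f) ≈ 13.460 × 0.1895/0.8105 ≈ 3.147 mg/L.
Trough 3.1 mg/L vs MEC 2 mg/L: adequate.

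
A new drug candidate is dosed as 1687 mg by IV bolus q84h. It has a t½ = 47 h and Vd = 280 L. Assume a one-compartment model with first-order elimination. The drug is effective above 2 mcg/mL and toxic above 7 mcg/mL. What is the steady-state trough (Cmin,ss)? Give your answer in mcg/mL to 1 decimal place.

2.5 mcg/mL

Over one 84-h interval, 84/47 ≈ 1.7872 half-lives elapse, leaving f ≈ 0.2897 of each dose.
Each bolus raises the concentration by D/Vd = 1687/280 ≈ 6.025 mcg/mL.
Steady-state trough Cmin,ss = C₀·f/(1−f) ≈ 6.025 × 0.2897/0.7103 ≈ 2.457 mcg/mL.
Trough 2.5 mcg/mL vs MEC 2 mcg/mL: adequate.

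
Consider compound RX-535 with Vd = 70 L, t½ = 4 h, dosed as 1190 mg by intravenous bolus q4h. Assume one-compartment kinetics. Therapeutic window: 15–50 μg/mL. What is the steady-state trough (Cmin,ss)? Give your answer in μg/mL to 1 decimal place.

τ = 4 h = 1 half-life, so f = (1/2)^1 = 0.5.
Accumulation ratio R = 1/(1 − f) = 1/0.5 = 2/1.
Single-dose peak C₀ = D/Vd = 1190/70 = 17 μg/mL.
Steady-state peak Cmax,ss = C₀·R = 17 × 2/1 ≈ 34.000 μg/mL.
Steady-state trough Cmin,ss = Cmax,ss·f ≈ 34.000 × 0.5 ≈ 17.000 μg/mL.
Trough 17.0 μg/mL vs MEC 15 μg/mL: adequate.

17.0 μg/mL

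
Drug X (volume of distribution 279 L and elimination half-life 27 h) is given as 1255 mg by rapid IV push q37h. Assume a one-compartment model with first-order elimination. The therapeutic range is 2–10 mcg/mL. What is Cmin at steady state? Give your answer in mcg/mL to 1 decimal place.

2.8 mcg/mL

τ/t½ = 37/27 ≈ 1.3704, so fraction remaining f = (1/2)^(37/27) ≈ 0.3868.
Accumulation ratio R = 1/(1 − f) ≈ 1/0.6132 ≈ 1.6308.
Each bolus raises the concentration by D/Vd = 1255/279 ≈ 4.498 mcg/mL.
Steady-state peak Cmax,ss = C₀·R ≈ 4.498 × 1.6308 ≈ 7.335 mcg/mL.
One interval later, Cmin,ss = Cmax,ss·e^(−kτ) ≈ 7.335 × 0.3868 ≈ 2.837 mcg/mL.
Trough 2.8 mcg/mL vs MEC 2 mcg/mL: adequate.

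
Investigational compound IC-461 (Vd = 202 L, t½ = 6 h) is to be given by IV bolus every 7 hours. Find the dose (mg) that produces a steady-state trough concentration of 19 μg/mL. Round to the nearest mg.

τ/t½ = 7/6 ≈ 1.1667, so f = (1/2)^(7/6) ≈ 0.445449.
Cmin,ss = (D/Vd)·f/(1−f), so D = Cmin,ss·Vd·(1−f)/f.
D = 19 × 202 × (1−f)/f ≈ 19 × 202 × 1.24493 ≈ 4778.04 mg.

4778 mg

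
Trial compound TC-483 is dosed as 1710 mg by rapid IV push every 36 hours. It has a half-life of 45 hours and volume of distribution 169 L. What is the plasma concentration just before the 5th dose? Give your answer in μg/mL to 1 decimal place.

f = (1/2)^(τ/t½) = (1/2)^(36/45) ≈ 0.5743.
C₀ = D/Vd = 1710/169 ≈ 10.118 μg/mL.
Before the 5th dose, 4 doses have been given. Superposition: Cmin = C₀·(f + f² + … + f^4).
≈ 10.118 × (0.5743 + 0.3298 + 0.1894 + 0.1088) ≈ 10.118 × 1.2023 ≈ 12.165 μg/mL.

12.2 μg/mL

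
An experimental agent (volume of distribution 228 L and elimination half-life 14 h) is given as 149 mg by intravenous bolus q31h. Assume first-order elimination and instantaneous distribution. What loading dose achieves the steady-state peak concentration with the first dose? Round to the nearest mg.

f = (1/2)^(31/14) ≈ 0.215493; accumulation ratio R = 1/(1−f) ≈ 1.27469.
Loading dose to hit Cmax,ss on first dose: D_load = D_maint·R ≈ 149 × 1.27469 ≈ 189.93 mg.

190 mg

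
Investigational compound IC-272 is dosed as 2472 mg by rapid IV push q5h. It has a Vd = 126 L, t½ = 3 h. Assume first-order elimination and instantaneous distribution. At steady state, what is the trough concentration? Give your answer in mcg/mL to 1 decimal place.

9.0 mcg/mL

Over one 5-h interval, 5/3 ≈ 1.6667 half-lives elapse, leaving f ≈ 0.3150 of each dose.
Each bolus raises the concentration by D/Vd = 2472/126 ≈ 19.619 mcg/mL.
Steady-state trough Cmin,ss = C₀·f/(1−f) ≈ 19.619 × 0.3150/0.6850 ≈ 9.022 mcg/mL.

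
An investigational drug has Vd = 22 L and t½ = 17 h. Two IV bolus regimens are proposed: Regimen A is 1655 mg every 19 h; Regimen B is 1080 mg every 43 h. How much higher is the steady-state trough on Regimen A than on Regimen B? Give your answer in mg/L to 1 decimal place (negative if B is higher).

Regimen A: f = (1/2)^(19/17) ≈ 0.4608; Cmin,ss = (1655/22)·f/(1−f) ≈ 64.289 mg/L.
Regimen B: f = (1/2)^(43/17) ≈ 0.1732; Cmin,ss = (1080/22)·f/(1−f) ≈ 10.284 mg/L.
Difference ≈ 64.289 − 10.284 ≈ 54.005 mg/L.

54.0 mg/L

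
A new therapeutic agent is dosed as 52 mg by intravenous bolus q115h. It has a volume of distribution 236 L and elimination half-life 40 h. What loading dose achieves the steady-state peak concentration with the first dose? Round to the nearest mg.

f = (1/2)^(115/40) ≈ 0.136313; accumulation ratio R = 1/(1−f) ≈ 1.15783.
Loading dose to hit Cmax,ss on first dose: D_load = D_maint·R ≈ 52 × 1.15783 ≈ 60.21 mg.

60 mg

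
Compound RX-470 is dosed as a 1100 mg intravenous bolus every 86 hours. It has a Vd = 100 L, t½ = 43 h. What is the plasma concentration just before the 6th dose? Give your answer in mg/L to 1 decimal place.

3.7 mg/L

f = (1/2)^(τ/t½) = (1/2)^(86/43) ≈ 0.2500.
C₀ = D/Vd = 1100/100 ≈ 11.000 mg/L.
Before the 6th dose, 5 doses have been given. Superposition: Cmin = C₀·(f + f² + … + f^5).
≈ 11.000 × (0.2500 + 0.0625 + 0.0156 + 0.0039 + 0.0010) ≈ 11.000 × 0.3330 ≈ 3.663 mg/L.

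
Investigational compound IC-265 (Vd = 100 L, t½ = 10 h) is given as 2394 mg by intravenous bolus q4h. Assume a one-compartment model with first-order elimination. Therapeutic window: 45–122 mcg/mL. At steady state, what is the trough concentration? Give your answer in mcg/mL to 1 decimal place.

Over one 4-h interval, 4/10 ≈ 0.4 half-lives elapse, leaving f ≈ 0.7579 of each dose.
At steady state, accumulation factor R = 1/(1 − e^(−kτ)) ≈ 4.1305.
Single-dose peak C₀ = D/Vd = 2394/100 ≈ 23.940 mcg/mL.
Cmax,ss = C₀/(1 − f) ≈ 23.940/0.2421 ≈ 98.885 mcg/mL.
One interval later, Cmin,ss = Cmax,ss·e^(−kτ) ≈ 98.885 × 0.7579 ≈ 74.945 mcg/mL.
Trough 74.9 mcg/mL vs MEC 45 mcg/mL: adequate.

74.9 mcg/mL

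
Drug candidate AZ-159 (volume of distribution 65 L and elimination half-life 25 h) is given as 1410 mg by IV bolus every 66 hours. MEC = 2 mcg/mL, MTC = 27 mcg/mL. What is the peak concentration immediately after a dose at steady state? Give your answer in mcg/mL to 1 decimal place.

25.8 mcg/mL

k = ln2/t½ = ln2/25 ≈ 0.027726 h⁻¹; fraction remaining f = e^(−kτ) = e^(−0.027726×66) ≈ 0.1604.
At steady state, accumulation factor R = 1/(1 − e^(−kτ)) ≈ 1.1910.
Each bolus raises the concentration by D/Vd = 1410/65 ≈ 21.692 mcg/mL.
Steady-state peak Cmax,ss = C₀·R ≈ 21.692 × 1.1910 ≈ 25.835 mcg/mL.
Peak 25.8 mcg/mL vs MTC 27 mcg/mL: below toxic threshold.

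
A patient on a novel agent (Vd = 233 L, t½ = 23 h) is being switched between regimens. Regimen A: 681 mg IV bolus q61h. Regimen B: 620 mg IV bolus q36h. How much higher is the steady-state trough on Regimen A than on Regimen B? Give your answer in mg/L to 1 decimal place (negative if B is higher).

-0.8 mg/L

Regimen A: f = (1/2)^(61/23) ≈ 0.1591; Cmin,ss = (681/233)·f/(1−f) ≈ 0.553 mg/L.
Regimen B: f = (1/2)^(36/23) ≈ 0.3379; Cmin,ss = (620/233)·f/(1−f) ≈ 1.358 mg/L.
Difference ≈ 0.553 − 1.358 ≈ -0.805 mg/L.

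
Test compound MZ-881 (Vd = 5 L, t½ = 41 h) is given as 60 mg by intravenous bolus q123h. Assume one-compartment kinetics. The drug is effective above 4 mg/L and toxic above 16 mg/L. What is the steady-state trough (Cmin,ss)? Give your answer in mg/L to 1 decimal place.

1.7 mg/L

The dosing interval is 3 half-lives, so f = 2^(−3) = 0.125.
At steady state, R = 1/(1 − 0.125) = 8/7.
Single-dose peak C₀ = D/Vd = 60/5 = 12 mg/L.
Steady-state peak Cmax,ss = C₀·R = 12 × 8/7 ≈ 13.714 mg/L.
Steady-state trough Cmin,ss = Cmax,ss·f ≈ 13.714 × 0.125 ≈ 1.714 mg/L.
Trough 1.7 mg/L vs MEC 4 mg/L: subtherapeutic.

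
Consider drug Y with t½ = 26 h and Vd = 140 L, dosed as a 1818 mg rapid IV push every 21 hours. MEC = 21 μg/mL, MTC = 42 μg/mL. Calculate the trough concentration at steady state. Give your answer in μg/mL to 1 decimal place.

17.3 μg/mL

τ/t½ = 21/26 ≈ 0.80769, so fraction remaining f = (1/2)^(21/26) ≈ 0.5713.
Accumulation ratio R = 1/(1 − f) ≈ 1/0.4287 ≈ 2.3326.
Single-dose peak C₀ = D/Vd = 1818/140 ≈ 12.986 μg/mL.
Cmax,ss = C₀/(1 − f) ≈ 12.986/0.4287 ≈ 30.292 μg/mL.
Steady-state trough Cmin,ss = Cmax,ss·f ≈ 30.292 × 0.5713 ≈ 17.306 μg/mL.
Trough 17.3 μg/mL vs MEC 21 μg/mL: subtherapeutic.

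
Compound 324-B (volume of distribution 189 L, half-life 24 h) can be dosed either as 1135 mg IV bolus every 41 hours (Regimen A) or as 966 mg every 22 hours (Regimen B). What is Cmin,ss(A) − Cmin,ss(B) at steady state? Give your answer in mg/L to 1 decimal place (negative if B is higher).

Regimen A: f = (1/2)^(41/24) ≈ 0.3060; Cmin,ss = (1135/189)·f/(1−f) ≈ 2.648 mg/L.
Regimen B: f = (1/2)^(22/24) ≈ 0.5297; Cmin,ss = (966/189)·f/(1−f) ≈ 5.757 mg/L.
Difference ≈ 2.648 − 5.757 ≈ -3.109 mg/L.

-3.1 mg/L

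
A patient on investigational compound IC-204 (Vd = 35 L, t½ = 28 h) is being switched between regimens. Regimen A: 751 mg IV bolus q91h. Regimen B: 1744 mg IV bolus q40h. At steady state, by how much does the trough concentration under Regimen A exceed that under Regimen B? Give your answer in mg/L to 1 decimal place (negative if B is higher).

-26.9 mg/L

Regimen A: f = (1/2)^(91/28) ≈ 0.1051; Cmin,ss = (751/35)·f/(1−f) ≈ 2.520 mg/L.
Regimen B: f = (1/2)^(40/28) ≈ 0.3715; Cmin,ss = (1744/35)·f/(1−f) ≈ 29.453 mg/L.
Difference ≈ 2.520 − 29.453 ≈ -26.933 mg/L.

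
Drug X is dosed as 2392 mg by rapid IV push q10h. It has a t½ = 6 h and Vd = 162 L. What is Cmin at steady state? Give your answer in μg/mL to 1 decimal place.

Over one 10-h interval, 10/6 ≈ 1.6667 half-lives elapse, leaving f ≈ 0.3150 of each dose.
Each bolus raises the concentration by D/Vd = 2392/162 ≈ 14.765 μg/mL.
Steady-state trough Cmin,ss = C₀·f/(1−f) ≈ 14.765 × 0.3150/0.6850 ≈ 6.790 μg/mL.

6.8 μg/mL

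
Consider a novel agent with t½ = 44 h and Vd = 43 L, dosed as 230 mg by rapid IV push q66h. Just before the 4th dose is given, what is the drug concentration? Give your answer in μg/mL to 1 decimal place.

2.8 μg/mL

f = (1/2)^(τ/t½) = (1/2)^(66/44) ≈ 0.3536.
C₀ = D/Vd = 230/43 ≈ 5.349 μg/mL.
Before the 4th dose, 3 doses have been given. Superposition: Cmin = C₀·(f + f² + … + f^3).
≈ 5.349 × (0.3536 + 0.1250 + 0.0442) ≈ 5.349 × 0.5228 ≈ 2.796 μg/mL.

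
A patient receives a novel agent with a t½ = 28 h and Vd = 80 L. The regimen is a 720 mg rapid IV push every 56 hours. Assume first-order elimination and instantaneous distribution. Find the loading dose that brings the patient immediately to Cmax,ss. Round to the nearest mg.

960 mg

f = (1/2)^(56/28) ≈ 0.250000; accumulation ratio R = 1/(1−f) ≈ 1.33333.
Loading dose to hit Cmax,ss on first dose: D_load = D_maint·R ≈ 720 × 1.33333 ≈ 960.00 mg.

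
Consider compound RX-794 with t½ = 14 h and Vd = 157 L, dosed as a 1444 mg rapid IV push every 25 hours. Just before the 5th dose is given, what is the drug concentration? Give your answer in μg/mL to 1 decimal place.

3.7 μg/mL

f = (1/2)^(τ/t½) = (1/2)^(25/14) ≈ 0.2900.
C₀ = D/Vd = 1444/157 ≈ 9.197 μg/mL.
Before the 5th dose, 4 doses have been given. Superposition: Cmin = C₀·(f + f² + … + f^4).
≈ 9.197 × (0.2900 + 0.0841 + 0.0244 + 0.0071) ≈ 9.197 × 0.4056 ≈ 3.730 μg/mL.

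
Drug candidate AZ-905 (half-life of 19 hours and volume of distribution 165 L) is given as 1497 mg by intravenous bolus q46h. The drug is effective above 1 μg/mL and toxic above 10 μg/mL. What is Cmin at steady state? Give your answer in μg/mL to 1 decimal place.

Over one 46-h interval, 46/19 ≈ 2.4211 half-lives elapse, leaving f ≈ 0.1867 of each dose.
Accumulation ratio R = 1/(1 − f) ≈ 1/0.8133 ≈ 1.2296.
Each bolus raises the concentration by D/Vd = 1497/165 ≈ 9.073 μg/mL.
Cmax,ss = C₀/(1 − f) ≈ 9.073/0.8133 ≈ 11.156 μg/mL.
Steady-state trough Cmin,ss = Cmax,ss·f ≈ 11.156 × 0.1867 ≈ 2.083 μg/mL.
Trough 2.1 μg/mL vs MEC 1 μg/mL: adequate.

2.1 μg/mL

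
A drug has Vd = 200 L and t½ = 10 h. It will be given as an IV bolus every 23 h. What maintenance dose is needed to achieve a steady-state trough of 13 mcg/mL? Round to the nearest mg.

10204 mg

τ/t½ = 23/10 ≈ 2.3, so f = (1/2)^(23/10) ≈ 0.203063.
Cmin,ss = (D/Vd)·f/(1−f), so D = Cmin,ss·Vd·(1−f)/f.
D = 13 × 200 × (1−f)/f ≈ 13 × 200 × 3.92458 ≈ 10203.91 mg.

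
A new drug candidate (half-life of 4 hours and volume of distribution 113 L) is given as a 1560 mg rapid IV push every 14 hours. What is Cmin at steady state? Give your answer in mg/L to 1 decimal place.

1.3 mg/L

Over one 14-h interval, 14/4 ≈ 3.5 half-lives elapse, leaving f ≈ 0.0884 of each dose.
Single-dose peak C₀ = D/Vd = 1560/113 ≈ 13.805 mg/L.
Steady-state trough Cmin,ss = C₀·f/(1−f) ≈ 13.805 × 0.0884/0.9116 ≈ 1.339 mg/L.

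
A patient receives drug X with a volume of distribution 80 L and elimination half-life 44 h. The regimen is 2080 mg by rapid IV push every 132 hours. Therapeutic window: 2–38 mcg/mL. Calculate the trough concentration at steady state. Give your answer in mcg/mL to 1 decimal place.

3.7 mcg/mL

The dosing interval is 3 half-lives, so f = 2^(−3) = 0.125.
At steady state, R = 1/(1 − 0.125) = 8/7.
Single-dose peak C₀ = D/Vd = 2080/80 = 26 mcg/mL.
Steady-state peak Cmax,ss = C₀·R = 26 × 8/7 ≈ 29.714 mcg/mL.
Steady-state trough Cmin,ss = Cmax,ss·f ≈ 29.714 × 0.125 ≈ 3.714 mcg/mL.
Trough 3.7 mcg/mL vs MEC 2 mcg/mL: adequate.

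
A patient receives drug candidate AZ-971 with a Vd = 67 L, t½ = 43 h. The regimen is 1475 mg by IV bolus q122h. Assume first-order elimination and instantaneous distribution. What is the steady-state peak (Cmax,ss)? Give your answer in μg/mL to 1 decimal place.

25.6 μg/mL

k = ln2/t½ = ln2/43 ≈ 0.016120 h⁻¹; fraction remaining f = e^(−kτ) = e^(−0.016120×122) ≈ 0.1399.
At steady state, accumulation factor R = 1/(1 − e^(−kτ)) ≈ 1.1627.
Each bolus raises the concentration by D/Vd = 1475/67 ≈ 22.015 μg/mL.
Steady-state peak Cmax,ss = C₀·R ≈ 22.015 × 1.1627 ≈ 25.597 μg/mL.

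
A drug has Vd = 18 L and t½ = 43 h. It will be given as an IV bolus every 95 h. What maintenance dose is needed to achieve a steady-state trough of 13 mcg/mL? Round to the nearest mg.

τ/t½ = 95/43 ≈ 2.2093, so f = (1/2)^(95/43) ≈ 0.216239.
Cmin,ss = (D/Vd)·f/(1−f), so D = Cmin,ss·Vd·(1−f)/f.
D = 13 × 18 × (1−f)/f ≈ 13 × 18 × 3.62451 ≈ 848.14 mg.

848 mg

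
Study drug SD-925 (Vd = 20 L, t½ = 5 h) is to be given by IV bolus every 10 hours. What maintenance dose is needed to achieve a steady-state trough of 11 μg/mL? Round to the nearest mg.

τ/t½ = 10/5 ≈ 2, so f = (1/2)^(10/5) ≈ 0.250000.
Cmin,ss = (D/Vd)·f/(1−f), so D = Cmin,ss·Vd·(1−f)/f.
D = 11 × 20 × (1−f)/f ≈ 11 × 20 × 3.00000 ≈ 660.00 mg.

660 mg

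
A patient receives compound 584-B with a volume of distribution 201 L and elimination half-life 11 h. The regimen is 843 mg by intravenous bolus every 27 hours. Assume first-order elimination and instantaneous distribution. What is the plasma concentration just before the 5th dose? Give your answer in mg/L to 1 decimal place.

0.9 mg/L

f = (1/2)^(τ/t½) = (1/2)^(27/11) ≈ 0.1824.
C₀ = D/Vd = 843/201 ≈ 4.194 mg/L.
Before the 5th dose, 4 doses have been given. Superposition: Cmin = C₀·(f + f² + … + f^4).
≈ 4.194 × (0.1824 + 0.0333 + 0.0061 + 0.0011) ≈ 4.194 × 0.2229 ≈ 0.935 mg/L.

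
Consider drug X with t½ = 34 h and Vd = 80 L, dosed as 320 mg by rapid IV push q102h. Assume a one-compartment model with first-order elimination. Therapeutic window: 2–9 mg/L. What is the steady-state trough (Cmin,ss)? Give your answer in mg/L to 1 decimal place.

0.6 mg/L

τ = 102 h = 3 half-lives, so f = (1/2)^3 = 0.125.
At steady state, R = 1/(1 − 0.125) = 8/7.
Single-dose peak C₀ = D/Vd = 320/80 = 4 mg/L.
Steady-state peak Cmax,ss = C₀·R = 4 × 8/7 ≈ 4.571 mg/L.
Steady-state trough Cmin,ss = Cmax,ss·f ≈ 4.571 × 0.125 ≈ 0.571 mg/L.
Trough 0.6 mg/L vs MEC 2 mg/L: subtherapeutic.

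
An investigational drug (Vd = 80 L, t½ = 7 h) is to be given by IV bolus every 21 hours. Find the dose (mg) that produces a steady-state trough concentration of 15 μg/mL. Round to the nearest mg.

τ/t½ = 21/7 ≈ 3, so f = (1/2)^(21/7) ≈ 0.125000.
Cmin,ss = (D/Vd)·f/(1−f), so D = Cmin,ss·Vd·(1−f)/f.
D = 15 × 80 × (1−f)/f ≈ 15 × 80 × 7.00000 ≈ 8400.00 mg.

8400 mg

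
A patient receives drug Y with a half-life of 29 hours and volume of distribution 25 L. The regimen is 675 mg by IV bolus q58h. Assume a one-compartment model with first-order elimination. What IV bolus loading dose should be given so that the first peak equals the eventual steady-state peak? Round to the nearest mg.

900 mg

f = (1/2)^(58/29) ≈ 0.250000; accumulation ratio R = 1/(1−f) ≈ 1.33333.
Loading dose to hit Cmax,ss on first dose: D_load = D_maint·R ≈ 675 × 1.33333 ≈ 900.00 mg.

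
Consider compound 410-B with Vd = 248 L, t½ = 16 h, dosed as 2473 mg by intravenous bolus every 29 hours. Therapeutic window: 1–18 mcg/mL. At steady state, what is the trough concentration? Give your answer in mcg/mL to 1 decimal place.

k = ln2/t½ = ln2/16 ≈ 0.043322 h⁻¹; fraction remaining f = e^(−kτ) = e^(−0.043322×29) ≈ 0.2847.
At steady state, accumulation factor R = 1/(1 − e^(−kτ)) ≈ 1.3980.
Each bolus raises the concentration by D/Vd = 2473/248 ≈ 9.972 mcg/mL.
Steady-state peak Cmax,ss = C₀·R ≈ 9.972 × 1.3980 ≈ 13.941 mcg/mL.
One interval later, Cmin,ss = Cmax,ss·e^(−kτ) ≈ 13.941 × 0.2847 ≈ 3.969 mcg/mL.
Trough 4.0 mcg/mL vs MEC 1 mcg/mL: adequate.

4.0 mcg/mL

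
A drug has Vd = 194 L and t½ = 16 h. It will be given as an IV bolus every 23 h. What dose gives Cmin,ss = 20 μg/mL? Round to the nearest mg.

τ/t½ = 23/16 ≈ 1.4375, so f = (1/2)^(23/16) ≈ 0.369207.
Cmin,ss = (D/Vd)·f/(1−f), so D = Cmin,ss·Vd·(1−f)/f.
D = 20 × 194 × (1−f)/f ≈ 20 × 194 × 1.70851 ≈ 6629.02 mg.

6629 mg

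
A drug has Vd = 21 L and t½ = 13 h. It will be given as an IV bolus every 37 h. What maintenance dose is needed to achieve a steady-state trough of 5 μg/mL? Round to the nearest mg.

τ/t½ = 37/13 ≈ 2.8462, so f = (1/2)^(37/13) ≈ 0.139066.
Cmin,ss = (D/Vd)·f/(1−f), so D = Cmin,ss·Vd·(1−f)/f.
D = 5 × 21 × (1−f)/f ≈ 5 × 21 × 6.19083 ≈ 650.04 mg.

650 mg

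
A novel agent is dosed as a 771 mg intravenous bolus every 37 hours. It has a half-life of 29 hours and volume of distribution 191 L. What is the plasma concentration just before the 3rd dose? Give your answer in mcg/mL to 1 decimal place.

f = (1/2)^(τ/t½) = (1/2)^(37/29) ≈ 0.4130.
C₀ = D/Vd = 771/191 ≈ 4.037 mcg/mL.
Before the 3rd dose, 2 doses have been given. Superposition: Cmin = C₀·(f + f²).
≈ 4.037 × (0.4130 + 0.1706) ≈ 4.037 × 0.5836 ≈ 2.356 mcg/mL.

2.4 mcg/mL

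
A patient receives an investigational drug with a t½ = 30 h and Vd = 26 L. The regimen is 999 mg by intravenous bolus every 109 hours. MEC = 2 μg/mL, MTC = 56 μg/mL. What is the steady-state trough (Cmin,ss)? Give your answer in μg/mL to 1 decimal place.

Over one 109-h interval, 109/30 ≈ 3.6333 half-lives elapse, leaving f ≈ 0.0806 of each dose.
Each bolus raises the concentration by D/Vd = 999/26 ≈ 38.423 μg/mL.
Steady-state trough Cmin,ss = C₀·f/(1−f) ≈ 38.423 × 0.0806/0.9194 ≈ 3.368 μg/mL.
Trough 3.4 μg/mL vs MEC 2 μg/mL: adequate.

3.4 μg/mL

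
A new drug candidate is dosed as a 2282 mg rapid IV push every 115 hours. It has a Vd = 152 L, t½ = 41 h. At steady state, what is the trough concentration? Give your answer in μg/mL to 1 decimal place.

Over one 115-h interval, 115/41 ≈ 2.8049 half-lives elapse, leaving f ≈ 0.1431 of each dose.
At steady state, accumulation factor R = 1/(1 − e^(−kτ)) ≈ 1.1670.
Each bolus raises the concentration by D/Vd = 2282/152 ≈ 15.013 μg/mL.
Cmax,ss = C₀/(1 − f) ≈ 15.013/0.8569 ≈ 17.520 μg/mL.
Steady-state trough Cmin,ss = Cmax,ss·f ≈ 17.520 × 0.1431 ≈ 2.507 μg/mL.

2.5 μg/mL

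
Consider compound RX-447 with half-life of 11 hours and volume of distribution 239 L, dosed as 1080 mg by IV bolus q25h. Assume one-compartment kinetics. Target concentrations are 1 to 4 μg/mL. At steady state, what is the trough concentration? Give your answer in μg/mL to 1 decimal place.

τ/t½ = 25/11 ≈ 2.2727, so fraction remaining f = (1/2)^(25/11) ≈ 0.2069.
Single-dose peak C₀ = D/Vd = 1080/239 ≈ 4.519 μg/mL.
Steady-state trough Cmin,ss = C₀·f/(1−f) ≈ 4.519 × 0.2069/0.7931 ≈ 1.179 μg/mL.
Trough 1.2 μg/mL vs MEC 1 μg/mL: adequate.

1.2 μg/mL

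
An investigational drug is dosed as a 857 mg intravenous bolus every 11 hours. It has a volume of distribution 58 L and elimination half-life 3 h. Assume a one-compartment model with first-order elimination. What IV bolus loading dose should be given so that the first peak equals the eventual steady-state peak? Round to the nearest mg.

930 mg

f = (1/2)^(11/3) ≈ 0.078745; accumulation ratio R = 1/(1−f) ≈ 1.08548.
Loading dose to hit Cmax,ss on first dose: D_load = D_maint·R ≈ 857 × 1.08548 ≈ 930.26 mg.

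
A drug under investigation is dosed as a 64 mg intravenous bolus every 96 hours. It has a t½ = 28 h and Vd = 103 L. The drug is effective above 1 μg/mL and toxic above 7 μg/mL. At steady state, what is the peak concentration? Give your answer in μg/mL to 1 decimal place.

0.7 μg/mL

τ/t½ = 96/28 ≈ 3.4286, so fraction remaining f = (1/2)^(96/28) ≈ 0.0929.
At steady state, accumulation factor R = 1/(1 − e^(−kτ)) ≈ 1.1024.
Each bolus raises the concentration by D/Vd = 64/103 ≈ 0.621 μg/mL.
Cmax,ss = C₀/(1 − f) ≈ 0.621/0.9071 ≈ 0.685 μg/mL.
Peak 0.7 μg/mL vs MTC 7 μg/mL: below toxic threshold.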